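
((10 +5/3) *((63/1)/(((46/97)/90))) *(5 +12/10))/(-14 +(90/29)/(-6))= -576847845/9683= -59573.26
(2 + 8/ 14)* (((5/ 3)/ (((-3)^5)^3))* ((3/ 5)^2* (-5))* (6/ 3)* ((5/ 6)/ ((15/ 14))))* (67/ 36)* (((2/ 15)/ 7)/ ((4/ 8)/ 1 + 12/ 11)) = 2948/ 158196699675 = 0.00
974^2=948676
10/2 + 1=6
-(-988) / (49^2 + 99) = 247 / 625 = 0.40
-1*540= -540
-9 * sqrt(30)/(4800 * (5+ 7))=-sqrt(30)/6400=-0.00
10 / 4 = 5 / 2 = 2.50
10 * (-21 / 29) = -210 / 29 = -7.24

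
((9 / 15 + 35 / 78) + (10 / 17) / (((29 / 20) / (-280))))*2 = -225.08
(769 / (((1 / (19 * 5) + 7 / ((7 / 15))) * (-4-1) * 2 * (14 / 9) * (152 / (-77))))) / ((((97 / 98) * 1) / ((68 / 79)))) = 63417123 / 43709752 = 1.45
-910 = -910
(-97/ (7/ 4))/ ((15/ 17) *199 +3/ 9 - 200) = 4947/ 2149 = 2.30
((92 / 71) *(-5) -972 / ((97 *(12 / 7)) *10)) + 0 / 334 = -486457 / 68870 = -7.06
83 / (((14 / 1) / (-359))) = -29797 / 14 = -2128.36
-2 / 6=-1 / 3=-0.33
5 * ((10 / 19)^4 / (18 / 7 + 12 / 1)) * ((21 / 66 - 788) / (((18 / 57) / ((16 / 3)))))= -350.27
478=478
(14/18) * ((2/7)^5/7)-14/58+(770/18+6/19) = 42.85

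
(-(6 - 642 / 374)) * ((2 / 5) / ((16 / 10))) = -801 / 748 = -1.07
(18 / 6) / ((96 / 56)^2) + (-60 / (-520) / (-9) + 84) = 53045 / 624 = 85.01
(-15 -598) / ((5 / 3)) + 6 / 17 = -31233 / 85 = -367.45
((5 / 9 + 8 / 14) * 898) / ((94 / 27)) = 95637 / 329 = 290.69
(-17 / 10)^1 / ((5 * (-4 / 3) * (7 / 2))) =51 / 700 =0.07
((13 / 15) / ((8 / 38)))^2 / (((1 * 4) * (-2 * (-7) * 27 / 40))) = 61009 / 136080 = 0.45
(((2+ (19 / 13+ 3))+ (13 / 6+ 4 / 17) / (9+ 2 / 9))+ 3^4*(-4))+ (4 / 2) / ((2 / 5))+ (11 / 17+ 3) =-11322435 / 36686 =-308.63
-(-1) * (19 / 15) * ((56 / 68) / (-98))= -19 / 1785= -0.01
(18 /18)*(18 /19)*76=72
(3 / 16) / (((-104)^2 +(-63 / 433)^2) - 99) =562467 / 32149177312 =0.00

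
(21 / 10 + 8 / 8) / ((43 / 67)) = 2077 / 430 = 4.83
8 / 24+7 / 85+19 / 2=5057 / 510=9.92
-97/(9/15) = -485/3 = -161.67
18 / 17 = 1.06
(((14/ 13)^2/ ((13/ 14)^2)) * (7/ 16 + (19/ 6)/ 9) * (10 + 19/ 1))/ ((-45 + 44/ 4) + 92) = 0.53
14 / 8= 7 / 4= 1.75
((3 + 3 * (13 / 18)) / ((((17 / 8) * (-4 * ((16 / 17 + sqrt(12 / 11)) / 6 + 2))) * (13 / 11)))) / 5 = -0.04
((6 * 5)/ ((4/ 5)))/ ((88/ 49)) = 3675/ 176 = 20.88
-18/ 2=-9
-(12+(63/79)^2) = -78861/6241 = -12.64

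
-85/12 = -7.08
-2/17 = -0.12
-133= -133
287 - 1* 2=285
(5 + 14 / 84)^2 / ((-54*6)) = -961 / 11664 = -0.08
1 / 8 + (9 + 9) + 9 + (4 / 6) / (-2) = 643 / 24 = 26.79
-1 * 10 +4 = -6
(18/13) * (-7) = -126/13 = -9.69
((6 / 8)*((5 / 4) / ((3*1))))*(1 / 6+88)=2645 / 96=27.55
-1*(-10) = 10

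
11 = 11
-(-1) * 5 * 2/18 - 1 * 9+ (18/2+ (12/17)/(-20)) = 398/765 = 0.52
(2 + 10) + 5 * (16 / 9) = 188 / 9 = 20.89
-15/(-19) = 15/19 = 0.79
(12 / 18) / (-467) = -2 / 1401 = -0.00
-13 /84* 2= -13 /42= -0.31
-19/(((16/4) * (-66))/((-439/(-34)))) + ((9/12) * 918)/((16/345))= 14846.71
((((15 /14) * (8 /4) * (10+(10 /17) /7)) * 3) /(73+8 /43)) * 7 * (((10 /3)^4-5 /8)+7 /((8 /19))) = 971456000 /1123479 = 864.69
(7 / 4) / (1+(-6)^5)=-7 / 31100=-0.00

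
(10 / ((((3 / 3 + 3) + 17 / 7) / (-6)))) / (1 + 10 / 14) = -49 / 9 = -5.44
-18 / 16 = -9 / 8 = -1.12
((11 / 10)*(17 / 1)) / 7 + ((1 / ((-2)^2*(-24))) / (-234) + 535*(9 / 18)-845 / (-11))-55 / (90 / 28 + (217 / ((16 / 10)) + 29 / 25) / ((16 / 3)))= 345.08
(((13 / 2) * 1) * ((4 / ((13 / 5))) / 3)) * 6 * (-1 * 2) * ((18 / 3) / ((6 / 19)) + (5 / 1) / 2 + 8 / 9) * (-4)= 32240 / 9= 3582.22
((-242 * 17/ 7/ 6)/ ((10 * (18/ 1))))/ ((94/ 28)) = -2057/ 12690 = -0.16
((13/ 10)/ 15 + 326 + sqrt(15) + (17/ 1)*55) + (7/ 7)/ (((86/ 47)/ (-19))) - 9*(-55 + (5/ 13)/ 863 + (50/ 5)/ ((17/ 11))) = sqrt(15) + 1037927962541/ 615081675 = 1691.34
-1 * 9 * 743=-6687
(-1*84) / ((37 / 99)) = -8316 / 37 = -224.76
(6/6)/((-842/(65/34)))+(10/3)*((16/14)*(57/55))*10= 87024115/2204356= 39.48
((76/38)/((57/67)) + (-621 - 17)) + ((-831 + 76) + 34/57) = -1390.05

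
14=14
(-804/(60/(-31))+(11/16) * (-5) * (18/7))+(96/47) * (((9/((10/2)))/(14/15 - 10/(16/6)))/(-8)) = 904570171/2224040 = 406.72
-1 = -1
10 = 10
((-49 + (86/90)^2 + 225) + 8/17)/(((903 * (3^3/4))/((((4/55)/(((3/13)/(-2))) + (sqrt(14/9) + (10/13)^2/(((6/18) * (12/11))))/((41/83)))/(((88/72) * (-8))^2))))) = 506833939 * sqrt(14)/2467464476400 + 18597196659397/22935082308138000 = 0.00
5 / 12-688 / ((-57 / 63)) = 173471 / 228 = 760.84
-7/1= -7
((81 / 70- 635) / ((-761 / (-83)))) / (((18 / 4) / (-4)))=14730508 / 239715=61.45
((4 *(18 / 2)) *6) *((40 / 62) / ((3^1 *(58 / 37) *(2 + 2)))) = 7.41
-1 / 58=-0.02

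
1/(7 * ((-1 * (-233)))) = 1/1631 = 0.00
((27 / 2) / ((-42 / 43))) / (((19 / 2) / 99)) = -38313 / 266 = -144.03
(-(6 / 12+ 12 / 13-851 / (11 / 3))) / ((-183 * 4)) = -65971 / 209352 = -0.32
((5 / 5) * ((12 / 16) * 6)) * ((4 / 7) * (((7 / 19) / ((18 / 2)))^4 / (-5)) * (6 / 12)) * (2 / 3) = -686 / 1425060135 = -0.00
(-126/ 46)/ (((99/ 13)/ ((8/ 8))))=-91/ 253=-0.36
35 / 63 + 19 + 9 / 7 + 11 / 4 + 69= 23333 / 252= 92.59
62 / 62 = 1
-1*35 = -35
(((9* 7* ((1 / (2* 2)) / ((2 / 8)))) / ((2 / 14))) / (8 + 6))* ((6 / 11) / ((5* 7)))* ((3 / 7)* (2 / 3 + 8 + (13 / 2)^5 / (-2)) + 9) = -29920941 / 24640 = -1214.32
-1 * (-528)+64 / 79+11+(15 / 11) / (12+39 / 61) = 120581510 / 223333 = 539.92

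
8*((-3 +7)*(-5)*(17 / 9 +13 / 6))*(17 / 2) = -49640 / 9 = -5515.56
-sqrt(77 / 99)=-sqrt(7) / 3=-0.88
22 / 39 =0.56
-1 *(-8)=8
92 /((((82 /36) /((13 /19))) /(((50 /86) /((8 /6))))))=403650 /33497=12.05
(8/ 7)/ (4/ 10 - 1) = -40/ 21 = -1.90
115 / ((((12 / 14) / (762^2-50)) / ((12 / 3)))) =311585446.67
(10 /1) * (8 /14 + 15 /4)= 605 /14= 43.21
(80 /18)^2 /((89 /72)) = 12800 /801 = 15.98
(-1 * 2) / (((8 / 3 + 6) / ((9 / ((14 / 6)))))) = -81 / 91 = -0.89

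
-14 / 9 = -1.56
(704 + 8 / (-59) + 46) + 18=45304 / 59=767.86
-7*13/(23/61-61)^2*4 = -338611/3418801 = -0.10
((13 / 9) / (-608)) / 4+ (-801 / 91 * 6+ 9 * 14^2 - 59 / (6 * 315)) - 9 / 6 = 51079567663 / 29877120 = 1709.66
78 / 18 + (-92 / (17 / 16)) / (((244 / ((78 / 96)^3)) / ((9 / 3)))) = 2996357 / 796416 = 3.76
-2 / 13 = -0.15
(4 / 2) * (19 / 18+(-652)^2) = 7651891 / 9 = 850210.11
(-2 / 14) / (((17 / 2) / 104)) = -208 / 119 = -1.75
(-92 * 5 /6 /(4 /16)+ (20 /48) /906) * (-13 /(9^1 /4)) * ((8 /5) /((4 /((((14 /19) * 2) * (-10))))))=-2427206600 /232389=-10444.58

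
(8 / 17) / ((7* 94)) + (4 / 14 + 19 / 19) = 7195 / 5593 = 1.29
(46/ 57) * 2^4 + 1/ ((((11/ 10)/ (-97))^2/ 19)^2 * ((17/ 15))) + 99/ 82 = 22406504302611057515/ 1163344578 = 19260419248.38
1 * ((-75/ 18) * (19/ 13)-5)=-865/ 78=-11.09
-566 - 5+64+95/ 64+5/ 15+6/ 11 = -1065793/ 2112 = -504.64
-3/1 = -3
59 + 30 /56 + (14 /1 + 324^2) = 2941387 /28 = 105049.54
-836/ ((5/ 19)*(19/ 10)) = -1672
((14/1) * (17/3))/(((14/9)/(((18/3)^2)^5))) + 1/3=9251324929/3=3083774976.33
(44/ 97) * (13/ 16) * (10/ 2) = 715/ 388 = 1.84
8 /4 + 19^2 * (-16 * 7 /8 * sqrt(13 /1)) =2-5054 * sqrt(13) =-18220.46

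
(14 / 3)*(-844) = -11816 / 3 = -3938.67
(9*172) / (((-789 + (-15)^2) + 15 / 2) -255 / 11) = -3784 / 1417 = -2.67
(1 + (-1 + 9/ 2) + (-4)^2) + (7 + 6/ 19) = 1057/ 38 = 27.82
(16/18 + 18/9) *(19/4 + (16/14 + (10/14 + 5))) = 4225/126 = 33.53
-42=-42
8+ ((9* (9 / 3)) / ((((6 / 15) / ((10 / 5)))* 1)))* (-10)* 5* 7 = -47242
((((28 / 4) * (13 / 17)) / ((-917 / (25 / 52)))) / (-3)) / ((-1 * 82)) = -25 / 2191368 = -0.00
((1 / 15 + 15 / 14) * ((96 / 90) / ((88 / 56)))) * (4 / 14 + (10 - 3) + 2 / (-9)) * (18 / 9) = 340336 / 31185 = 10.91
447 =447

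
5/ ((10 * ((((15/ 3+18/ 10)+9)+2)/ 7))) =35/ 178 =0.20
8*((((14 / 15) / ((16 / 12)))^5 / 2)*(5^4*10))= 16807 / 4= 4201.75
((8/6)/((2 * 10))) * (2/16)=1/120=0.01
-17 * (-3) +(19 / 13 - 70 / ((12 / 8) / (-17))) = 32986 / 39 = 845.79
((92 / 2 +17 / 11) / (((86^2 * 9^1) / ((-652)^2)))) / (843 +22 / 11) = 55582348 / 154678095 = 0.36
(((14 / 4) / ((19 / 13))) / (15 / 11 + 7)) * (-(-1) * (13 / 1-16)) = -3003 / 3496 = -0.86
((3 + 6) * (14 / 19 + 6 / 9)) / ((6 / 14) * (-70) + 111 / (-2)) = -160 / 1083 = -0.15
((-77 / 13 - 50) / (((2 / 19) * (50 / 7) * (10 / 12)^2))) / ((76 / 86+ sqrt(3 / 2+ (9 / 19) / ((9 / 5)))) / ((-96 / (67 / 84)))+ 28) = -22259952564720127488 / 5817857867791146125 - 869342264800128 * sqrt(2546) / 29089289338955730625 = -3.83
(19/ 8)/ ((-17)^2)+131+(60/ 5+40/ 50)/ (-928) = 43914571/ 335240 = 130.99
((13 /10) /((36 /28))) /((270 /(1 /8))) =0.00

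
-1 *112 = -112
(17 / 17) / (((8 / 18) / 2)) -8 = -7 / 2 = -3.50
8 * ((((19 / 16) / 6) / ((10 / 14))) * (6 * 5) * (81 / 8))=10773 / 16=673.31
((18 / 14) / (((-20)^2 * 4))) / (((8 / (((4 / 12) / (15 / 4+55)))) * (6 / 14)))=1 / 752000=0.00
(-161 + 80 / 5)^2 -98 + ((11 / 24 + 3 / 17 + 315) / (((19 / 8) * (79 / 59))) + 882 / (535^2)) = 460702314252032 / 21910809975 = 21026.26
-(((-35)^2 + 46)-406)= -865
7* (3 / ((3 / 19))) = 133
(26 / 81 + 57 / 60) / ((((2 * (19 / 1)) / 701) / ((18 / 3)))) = 1443359 / 10260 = 140.68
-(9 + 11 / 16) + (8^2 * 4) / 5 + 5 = 3721 / 80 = 46.51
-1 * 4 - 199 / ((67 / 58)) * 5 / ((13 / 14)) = -811424 / 871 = -931.60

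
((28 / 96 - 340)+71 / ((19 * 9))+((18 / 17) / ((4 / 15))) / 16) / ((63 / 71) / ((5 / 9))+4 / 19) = -11196458245 / 59696928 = -187.56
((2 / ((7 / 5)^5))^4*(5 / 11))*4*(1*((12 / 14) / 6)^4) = 30517578125000000 / 2107393545186230558411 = 0.00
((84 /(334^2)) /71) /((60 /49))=343 /39602380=0.00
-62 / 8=-31 / 4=-7.75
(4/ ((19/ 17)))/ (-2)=-34/ 19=-1.79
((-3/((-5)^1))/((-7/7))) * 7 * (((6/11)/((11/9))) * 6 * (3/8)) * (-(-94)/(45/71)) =-1892079/3025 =-625.48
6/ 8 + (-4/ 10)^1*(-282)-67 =931/ 20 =46.55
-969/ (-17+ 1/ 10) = 9690/ 169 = 57.34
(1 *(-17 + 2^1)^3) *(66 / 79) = -222750 / 79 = -2819.62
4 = 4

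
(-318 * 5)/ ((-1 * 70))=159/ 7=22.71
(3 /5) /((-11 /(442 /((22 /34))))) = -22542 /605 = -37.26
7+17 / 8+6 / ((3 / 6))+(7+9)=297 / 8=37.12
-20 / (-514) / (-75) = -2 / 3855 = -0.00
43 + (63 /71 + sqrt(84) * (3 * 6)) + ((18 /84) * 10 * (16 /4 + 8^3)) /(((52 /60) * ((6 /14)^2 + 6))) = 36 * sqrt(21) + 23325208 /93223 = 415.18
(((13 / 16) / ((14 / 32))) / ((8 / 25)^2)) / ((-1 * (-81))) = 8125 / 36288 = 0.22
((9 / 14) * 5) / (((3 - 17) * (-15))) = 3 / 196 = 0.02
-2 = -2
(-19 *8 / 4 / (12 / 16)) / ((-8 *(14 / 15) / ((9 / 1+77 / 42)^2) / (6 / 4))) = 401375 / 336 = 1194.57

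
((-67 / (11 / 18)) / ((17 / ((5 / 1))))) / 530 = -0.06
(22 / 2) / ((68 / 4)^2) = 11 / 289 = 0.04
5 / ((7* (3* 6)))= 5 / 126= 0.04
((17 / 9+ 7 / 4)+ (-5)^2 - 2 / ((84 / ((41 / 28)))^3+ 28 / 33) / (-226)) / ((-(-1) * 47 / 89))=556499749479415157 / 10261637273487474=54.23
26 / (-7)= -26 / 7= -3.71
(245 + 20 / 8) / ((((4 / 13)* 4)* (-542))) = -6435 / 17344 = -0.37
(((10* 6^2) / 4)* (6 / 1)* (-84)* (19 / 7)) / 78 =-20520 / 13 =-1578.46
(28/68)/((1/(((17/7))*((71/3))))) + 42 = 197/3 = 65.67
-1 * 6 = -6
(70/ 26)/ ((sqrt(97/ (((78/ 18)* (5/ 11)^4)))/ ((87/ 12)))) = 25375* sqrt(3783)/ 1830972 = 0.85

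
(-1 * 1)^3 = -1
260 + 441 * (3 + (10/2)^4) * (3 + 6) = 2492792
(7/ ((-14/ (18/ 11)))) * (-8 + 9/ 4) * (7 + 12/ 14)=1035/ 28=36.96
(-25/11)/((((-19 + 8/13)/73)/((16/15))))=75920/7887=9.63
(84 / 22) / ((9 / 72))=336 / 11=30.55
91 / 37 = 2.46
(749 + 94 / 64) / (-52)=-24015 / 1664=-14.43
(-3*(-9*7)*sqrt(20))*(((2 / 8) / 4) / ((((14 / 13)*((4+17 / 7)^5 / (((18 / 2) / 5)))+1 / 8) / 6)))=35395542*sqrt(5) / 1640281213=0.05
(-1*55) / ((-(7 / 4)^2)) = 880 / 49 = 17.96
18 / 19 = 0.95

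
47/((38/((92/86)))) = 1081/817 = 1.32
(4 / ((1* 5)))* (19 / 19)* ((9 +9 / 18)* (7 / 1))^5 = 41615795893 / 40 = 1040394897.32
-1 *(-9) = 9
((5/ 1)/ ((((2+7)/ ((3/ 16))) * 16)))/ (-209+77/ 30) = -25/ 792704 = -0.00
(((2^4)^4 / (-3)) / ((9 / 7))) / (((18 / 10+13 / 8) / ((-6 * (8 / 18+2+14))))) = 5431623680 / 11097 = 489467.76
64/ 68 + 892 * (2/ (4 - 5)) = -30312/ 17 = -1783.06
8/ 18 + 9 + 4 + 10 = 211/ 9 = 23.44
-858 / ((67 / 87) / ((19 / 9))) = -157586 / 67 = -2352.03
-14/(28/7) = -7/2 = -3.50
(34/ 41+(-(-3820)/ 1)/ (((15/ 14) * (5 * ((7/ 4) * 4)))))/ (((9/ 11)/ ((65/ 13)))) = 694738/ 1107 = 627.59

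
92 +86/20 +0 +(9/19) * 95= 1413/10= 141.30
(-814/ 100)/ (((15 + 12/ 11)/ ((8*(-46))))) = 823768/ 4425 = 186.16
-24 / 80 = -3 / 10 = -0.30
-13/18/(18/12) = -13/27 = -0.48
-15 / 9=-5 / 3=-1.67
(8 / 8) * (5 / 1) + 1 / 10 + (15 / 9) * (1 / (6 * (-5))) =227 / 45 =5.04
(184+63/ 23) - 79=2478/ 23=107.74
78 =78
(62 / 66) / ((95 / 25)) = 0.25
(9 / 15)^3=27 / 125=0.22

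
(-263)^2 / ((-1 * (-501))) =69169 / 501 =138.06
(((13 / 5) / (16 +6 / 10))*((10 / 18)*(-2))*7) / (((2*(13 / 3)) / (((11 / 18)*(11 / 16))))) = -4235 / 71712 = -0.06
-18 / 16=-9 / 8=-1.12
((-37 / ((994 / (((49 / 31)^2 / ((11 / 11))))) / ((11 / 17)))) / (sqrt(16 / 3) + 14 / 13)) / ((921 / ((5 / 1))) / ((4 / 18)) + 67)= 190555365 / 10994509580594 - 117962845 * sqrt(3) / 5497254790297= -0.00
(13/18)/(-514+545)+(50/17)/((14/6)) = 85247/66402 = 1.28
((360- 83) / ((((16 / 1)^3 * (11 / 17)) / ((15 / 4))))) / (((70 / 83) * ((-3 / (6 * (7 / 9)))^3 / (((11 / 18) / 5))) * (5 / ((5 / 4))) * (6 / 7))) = -134060521 / 2149908480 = -0.06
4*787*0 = 0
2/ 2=1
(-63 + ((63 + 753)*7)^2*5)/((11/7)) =1141942599/11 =103812963.55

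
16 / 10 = 8 / 5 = 1.60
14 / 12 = 7 / 6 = 1.17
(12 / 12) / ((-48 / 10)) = -5 / 24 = -0.21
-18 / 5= -3.60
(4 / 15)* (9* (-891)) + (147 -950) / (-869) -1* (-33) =-831268 / 395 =-2104.48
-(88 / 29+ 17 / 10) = -1373 / 290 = -4.73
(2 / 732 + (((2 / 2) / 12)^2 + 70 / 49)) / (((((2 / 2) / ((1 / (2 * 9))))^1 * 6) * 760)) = 17687 / 1009387008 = 0.00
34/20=17/10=1.70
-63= -63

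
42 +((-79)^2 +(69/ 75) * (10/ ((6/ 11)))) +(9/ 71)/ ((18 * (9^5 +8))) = 792469110827/ 125791410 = 6299.87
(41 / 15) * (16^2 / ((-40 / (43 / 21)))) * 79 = -2829.75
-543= -543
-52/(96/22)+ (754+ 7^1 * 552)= 55273/12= 4606.08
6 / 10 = 0.60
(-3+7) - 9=-5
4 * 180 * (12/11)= 785.45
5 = 5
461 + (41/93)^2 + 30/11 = 463.92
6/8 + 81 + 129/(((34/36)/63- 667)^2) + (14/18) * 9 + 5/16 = 815219450520609/9153311397136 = 89.06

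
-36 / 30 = -6 / 5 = -1.20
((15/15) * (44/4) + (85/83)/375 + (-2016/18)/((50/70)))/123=-907588/765675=-1.19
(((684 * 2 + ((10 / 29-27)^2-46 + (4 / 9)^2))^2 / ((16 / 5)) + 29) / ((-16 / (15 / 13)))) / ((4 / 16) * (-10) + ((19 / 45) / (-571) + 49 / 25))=172204.46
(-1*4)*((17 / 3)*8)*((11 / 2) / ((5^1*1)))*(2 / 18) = -2992 / 135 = -22.16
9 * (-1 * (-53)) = 477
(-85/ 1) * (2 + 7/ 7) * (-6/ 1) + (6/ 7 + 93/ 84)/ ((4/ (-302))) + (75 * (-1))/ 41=3168175/ 2296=1379.87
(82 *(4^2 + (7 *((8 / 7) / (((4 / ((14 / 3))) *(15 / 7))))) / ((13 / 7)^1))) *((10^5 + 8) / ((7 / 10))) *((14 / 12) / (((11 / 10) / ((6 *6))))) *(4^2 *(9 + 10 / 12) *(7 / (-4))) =-323092433771520 / 143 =-2259387648751.89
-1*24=-24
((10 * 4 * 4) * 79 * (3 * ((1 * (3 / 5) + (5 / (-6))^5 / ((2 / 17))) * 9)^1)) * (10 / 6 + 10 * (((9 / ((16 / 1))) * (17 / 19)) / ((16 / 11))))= -647052300155 / 131328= -4926994.24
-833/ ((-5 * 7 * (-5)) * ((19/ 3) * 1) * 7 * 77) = -51/ 36575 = -0.00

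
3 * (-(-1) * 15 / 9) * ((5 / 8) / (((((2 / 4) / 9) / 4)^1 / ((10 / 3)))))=750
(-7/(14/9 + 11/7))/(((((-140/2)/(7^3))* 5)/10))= 21609/985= 21.94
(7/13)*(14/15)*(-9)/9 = -98/195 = -0.50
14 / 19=0.74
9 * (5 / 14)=45 / 14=3.21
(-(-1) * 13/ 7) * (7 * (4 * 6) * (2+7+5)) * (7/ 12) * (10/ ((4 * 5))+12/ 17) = 52234/ 17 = 3072.59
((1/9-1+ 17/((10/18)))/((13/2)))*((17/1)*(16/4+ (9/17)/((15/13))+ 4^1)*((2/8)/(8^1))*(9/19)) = 961303/98800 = 9.73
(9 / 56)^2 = 81 / 3136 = 0.03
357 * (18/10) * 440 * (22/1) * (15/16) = 5831595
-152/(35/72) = -10944/35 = -312.69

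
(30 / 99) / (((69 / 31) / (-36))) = -1240 / 253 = -4.90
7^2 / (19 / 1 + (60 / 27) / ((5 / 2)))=441 / 179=2.46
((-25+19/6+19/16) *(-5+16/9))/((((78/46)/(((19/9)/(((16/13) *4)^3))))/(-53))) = -112490452451/3057647616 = -36.79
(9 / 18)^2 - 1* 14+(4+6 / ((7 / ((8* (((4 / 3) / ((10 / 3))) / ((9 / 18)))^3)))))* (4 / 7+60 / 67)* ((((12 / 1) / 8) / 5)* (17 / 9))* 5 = 86020349 / 4924500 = 17.47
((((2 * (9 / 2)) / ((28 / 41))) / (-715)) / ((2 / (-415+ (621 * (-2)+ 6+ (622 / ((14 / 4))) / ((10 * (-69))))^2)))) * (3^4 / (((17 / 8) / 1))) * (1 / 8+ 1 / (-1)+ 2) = -266345663704915941 / 441097657000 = -603824.71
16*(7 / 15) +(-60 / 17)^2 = 86368 / 4335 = 19.92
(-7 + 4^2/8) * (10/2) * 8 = -200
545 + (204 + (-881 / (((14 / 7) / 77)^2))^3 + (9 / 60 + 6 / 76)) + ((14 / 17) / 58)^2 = -3290709311621629252111277887 / 1477737920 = -2226855836264680310.91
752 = 752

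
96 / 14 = 48 / 7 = 6.86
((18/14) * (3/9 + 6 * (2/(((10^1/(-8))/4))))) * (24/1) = -41112/35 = -1174.63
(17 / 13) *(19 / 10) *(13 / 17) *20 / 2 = 19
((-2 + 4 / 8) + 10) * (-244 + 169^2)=481389 / 2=240694.50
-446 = -446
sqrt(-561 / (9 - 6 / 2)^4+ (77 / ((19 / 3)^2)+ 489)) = sqrt(229477191) / 684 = 22.15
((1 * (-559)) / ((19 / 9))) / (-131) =5031 / 2489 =2.02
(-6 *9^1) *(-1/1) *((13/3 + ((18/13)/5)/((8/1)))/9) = 3407/130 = 26.21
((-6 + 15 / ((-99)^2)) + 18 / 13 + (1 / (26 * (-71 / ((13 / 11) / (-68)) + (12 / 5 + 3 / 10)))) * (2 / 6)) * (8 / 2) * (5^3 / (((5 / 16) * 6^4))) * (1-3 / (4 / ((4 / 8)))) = -6508530676250 / 1828202886081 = -3.56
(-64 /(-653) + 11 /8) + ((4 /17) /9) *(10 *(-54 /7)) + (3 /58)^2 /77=-3127146987 /5750939656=-0.54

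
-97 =-97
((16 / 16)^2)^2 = 1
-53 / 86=-0.62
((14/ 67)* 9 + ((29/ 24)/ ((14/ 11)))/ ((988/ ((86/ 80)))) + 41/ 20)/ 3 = 3497869951/ 2669022720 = 1.31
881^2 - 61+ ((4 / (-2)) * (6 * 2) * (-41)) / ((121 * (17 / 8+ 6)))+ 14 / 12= 36624261287 / 47190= 776102.17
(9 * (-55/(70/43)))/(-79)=3.85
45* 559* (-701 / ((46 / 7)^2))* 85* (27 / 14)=-283284667575 / 4232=-66938721.07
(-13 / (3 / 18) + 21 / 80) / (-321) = 2073 / 8560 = 0.24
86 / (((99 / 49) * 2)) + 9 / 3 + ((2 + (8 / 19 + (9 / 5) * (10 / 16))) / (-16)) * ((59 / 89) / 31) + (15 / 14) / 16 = 113203337911 / 4649952384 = 24.35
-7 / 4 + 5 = 13 / 4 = 3.25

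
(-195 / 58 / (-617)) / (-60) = -0.00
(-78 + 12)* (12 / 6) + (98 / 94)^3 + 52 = -8188191 / 103823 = -78.87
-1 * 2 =-2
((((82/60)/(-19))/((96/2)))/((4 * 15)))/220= -41/361152000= -0.00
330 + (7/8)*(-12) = 639/2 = 319.50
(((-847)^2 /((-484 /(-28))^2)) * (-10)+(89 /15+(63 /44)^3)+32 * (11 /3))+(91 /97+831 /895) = -529838483319773 /22185746880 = -23881.93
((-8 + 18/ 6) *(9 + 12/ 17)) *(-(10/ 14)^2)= 24.76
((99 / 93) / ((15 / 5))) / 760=11 / 23560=0.00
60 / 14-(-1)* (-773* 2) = -10792 / 7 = -1541.71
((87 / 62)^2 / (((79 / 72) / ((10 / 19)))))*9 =12261780 / 1442461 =8.50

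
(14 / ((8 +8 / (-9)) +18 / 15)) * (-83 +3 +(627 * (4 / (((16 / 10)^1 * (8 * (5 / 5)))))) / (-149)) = -61064325 / 445808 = -136.97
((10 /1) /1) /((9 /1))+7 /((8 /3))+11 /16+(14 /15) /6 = 1099 /240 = 4.58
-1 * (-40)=40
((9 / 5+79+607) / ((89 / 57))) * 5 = 196023 / 89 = 2202.51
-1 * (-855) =855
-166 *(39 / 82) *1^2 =-3237 / 41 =-78.95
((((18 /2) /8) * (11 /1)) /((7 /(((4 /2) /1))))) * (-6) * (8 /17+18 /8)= -57.72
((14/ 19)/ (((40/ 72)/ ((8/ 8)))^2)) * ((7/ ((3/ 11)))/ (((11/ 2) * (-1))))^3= -115248/ 475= -242.63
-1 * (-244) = 244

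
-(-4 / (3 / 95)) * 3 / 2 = 190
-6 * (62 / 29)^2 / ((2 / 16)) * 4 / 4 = -184512 / 841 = -219.40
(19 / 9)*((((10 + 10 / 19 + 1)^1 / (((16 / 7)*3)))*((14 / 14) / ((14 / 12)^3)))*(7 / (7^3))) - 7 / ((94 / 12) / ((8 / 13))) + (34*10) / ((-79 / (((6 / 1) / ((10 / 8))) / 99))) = -5453589409 / 7648995354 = -0.71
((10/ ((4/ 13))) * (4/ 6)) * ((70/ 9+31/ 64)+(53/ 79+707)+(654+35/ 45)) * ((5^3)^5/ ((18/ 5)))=618626956939697265625/ 2457216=251759290570994.68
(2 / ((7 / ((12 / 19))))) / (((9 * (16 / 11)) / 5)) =55 / 798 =0.07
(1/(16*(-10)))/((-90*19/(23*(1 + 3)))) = 0.00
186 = 186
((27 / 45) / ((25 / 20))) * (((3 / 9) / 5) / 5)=4 / 625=0.01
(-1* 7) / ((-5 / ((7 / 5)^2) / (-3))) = -1029 / 125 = -8.23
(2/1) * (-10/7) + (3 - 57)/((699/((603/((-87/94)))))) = 2245504/47299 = 47.47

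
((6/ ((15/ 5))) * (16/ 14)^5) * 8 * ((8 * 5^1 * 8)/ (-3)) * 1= -167772160/ 50421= -3327.43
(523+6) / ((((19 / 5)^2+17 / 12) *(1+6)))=158700 / 33299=4.77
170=170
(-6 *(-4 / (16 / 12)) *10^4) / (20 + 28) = 3750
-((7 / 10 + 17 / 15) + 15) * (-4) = 202 / 3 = 67.33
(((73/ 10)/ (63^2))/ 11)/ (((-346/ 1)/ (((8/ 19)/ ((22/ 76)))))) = -292/ 415415385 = -0.00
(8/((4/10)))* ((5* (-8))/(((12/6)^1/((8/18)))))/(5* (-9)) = 320/81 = 3.95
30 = 30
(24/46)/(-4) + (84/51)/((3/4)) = 2423/1173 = 2.07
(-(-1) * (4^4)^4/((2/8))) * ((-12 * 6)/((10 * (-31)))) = 618475290624/155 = 3990163165.32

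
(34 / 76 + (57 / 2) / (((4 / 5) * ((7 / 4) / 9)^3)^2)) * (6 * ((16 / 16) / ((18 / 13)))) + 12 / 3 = 47885889817973 / 13411986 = 3570380.24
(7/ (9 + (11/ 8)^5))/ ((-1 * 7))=-32768/ 455963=-0.07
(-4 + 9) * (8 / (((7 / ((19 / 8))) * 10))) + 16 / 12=113 / 42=2.69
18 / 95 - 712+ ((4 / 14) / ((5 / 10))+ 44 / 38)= -710.08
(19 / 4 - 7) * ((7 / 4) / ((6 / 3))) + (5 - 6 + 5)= 65 / 32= 2.03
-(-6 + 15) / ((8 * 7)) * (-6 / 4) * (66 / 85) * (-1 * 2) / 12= -297 / 9520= -0.03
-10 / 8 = -5 / 4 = -1.25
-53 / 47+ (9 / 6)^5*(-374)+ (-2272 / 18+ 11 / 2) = -2961.91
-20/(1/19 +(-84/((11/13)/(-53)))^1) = -836/219931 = -0.00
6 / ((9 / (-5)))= -10 / 3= -3.33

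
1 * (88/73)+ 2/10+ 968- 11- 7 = 347263/365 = 951.41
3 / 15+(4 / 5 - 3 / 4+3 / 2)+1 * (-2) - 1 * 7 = -29 / 4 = -7.25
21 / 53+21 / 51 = 728 / 901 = 0.81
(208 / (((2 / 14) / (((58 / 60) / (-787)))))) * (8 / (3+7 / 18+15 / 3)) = -1.71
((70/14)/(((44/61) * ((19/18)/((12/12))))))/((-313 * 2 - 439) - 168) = -0.01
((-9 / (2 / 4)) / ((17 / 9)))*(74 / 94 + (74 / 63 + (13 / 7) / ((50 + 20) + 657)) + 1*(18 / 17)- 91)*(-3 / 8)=-86926779423 / 276495548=-314.39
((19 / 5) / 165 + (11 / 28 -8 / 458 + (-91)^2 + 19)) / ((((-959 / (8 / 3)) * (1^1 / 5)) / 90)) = -175633110412 / 16910047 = -10386.32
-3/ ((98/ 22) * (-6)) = 11/ 98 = 0.11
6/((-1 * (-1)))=6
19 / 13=1.46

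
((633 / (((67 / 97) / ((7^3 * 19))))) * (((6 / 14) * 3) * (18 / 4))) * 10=23151554055 / 67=345545582.91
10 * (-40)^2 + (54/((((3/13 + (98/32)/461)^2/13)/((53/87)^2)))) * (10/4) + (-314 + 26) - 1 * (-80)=2383838034879984/87168846845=27347.36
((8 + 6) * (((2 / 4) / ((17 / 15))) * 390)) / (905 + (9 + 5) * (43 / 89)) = 1214850 / 459833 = 2.64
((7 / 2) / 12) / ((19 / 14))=49 / 228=0.21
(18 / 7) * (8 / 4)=36 / 7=5.14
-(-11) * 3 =33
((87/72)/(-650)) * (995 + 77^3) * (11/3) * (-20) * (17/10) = 310146793/2925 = 106033.09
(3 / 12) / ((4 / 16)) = 1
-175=-175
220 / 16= 55 / 4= 13.75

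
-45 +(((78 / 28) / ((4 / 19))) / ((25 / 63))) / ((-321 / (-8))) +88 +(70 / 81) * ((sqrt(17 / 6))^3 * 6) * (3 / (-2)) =117248 / 2675-595 * sqrt(102) / 162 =6.74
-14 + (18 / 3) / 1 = -8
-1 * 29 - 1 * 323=-352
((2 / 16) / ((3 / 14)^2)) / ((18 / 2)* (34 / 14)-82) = -343 / 7578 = -0.05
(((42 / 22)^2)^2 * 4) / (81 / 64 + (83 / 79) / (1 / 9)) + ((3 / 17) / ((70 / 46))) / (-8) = 2074132570893 / 419749856680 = 4.94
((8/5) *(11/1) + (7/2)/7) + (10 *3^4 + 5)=8331/10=833.10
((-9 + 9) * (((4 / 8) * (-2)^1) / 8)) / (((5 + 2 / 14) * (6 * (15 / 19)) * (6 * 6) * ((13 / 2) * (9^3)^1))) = 0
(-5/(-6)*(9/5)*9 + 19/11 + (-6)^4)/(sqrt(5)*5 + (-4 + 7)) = -86541/2552 + 144235*sqrt(5)/2552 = 92.47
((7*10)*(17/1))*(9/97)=10710/97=110.41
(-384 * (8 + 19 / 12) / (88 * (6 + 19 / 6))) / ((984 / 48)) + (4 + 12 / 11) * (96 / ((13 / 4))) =9683952 / 64493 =150.16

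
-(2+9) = -11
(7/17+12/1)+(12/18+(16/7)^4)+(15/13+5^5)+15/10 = 10086131747/3183726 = 3168.03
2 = 2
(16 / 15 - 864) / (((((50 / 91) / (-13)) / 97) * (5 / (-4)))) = -2970673888 / 1875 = -1584359.41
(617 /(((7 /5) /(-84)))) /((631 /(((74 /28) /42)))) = -3.69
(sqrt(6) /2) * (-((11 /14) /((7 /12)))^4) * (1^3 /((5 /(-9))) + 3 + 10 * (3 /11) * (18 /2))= -103.79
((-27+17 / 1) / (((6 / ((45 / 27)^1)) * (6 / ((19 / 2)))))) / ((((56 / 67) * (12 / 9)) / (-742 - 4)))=11870725 / 4032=2944.13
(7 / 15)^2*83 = 18.08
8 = 8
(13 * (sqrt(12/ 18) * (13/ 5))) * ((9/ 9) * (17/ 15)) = 2873 * sqrt(6)/ 225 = 31.28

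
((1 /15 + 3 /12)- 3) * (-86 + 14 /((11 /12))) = 62629 /330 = 189.78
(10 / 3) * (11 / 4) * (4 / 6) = 55 / 9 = 6.11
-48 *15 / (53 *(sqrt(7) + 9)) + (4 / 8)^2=-10999 / 7844 + 360 *sqrt(7) / 1961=-0.92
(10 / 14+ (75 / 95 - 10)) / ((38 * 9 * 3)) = -565 / 68229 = -0.01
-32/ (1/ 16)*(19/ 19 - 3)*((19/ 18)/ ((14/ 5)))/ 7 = 24320/ 441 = 55.15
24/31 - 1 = -7/31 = -0.23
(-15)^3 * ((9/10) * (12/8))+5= -4551.25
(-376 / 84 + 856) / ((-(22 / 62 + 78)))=-554342 / 51009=-10.87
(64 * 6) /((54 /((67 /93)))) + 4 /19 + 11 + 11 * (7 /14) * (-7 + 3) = -90113 /15903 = -5.67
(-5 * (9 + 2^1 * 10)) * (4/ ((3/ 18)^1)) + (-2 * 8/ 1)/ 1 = -3496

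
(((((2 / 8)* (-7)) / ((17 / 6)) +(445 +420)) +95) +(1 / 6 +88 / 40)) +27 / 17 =245651 / 255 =963.34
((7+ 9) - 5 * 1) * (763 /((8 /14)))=58751 /4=14687.75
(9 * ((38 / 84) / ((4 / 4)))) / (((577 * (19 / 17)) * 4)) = 51 / 32312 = 0.00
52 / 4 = 13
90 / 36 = 5 / 2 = 2.50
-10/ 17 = -0.59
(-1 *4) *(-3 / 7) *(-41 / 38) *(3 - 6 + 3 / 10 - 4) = 8241 / 665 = 12.39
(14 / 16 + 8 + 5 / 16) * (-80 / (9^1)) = -245 / 3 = -81.67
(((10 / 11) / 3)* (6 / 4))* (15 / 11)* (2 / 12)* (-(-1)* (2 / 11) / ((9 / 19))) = 475 / 11979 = 0.04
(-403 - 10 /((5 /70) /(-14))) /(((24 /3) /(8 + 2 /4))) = 26469 /16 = 1654.31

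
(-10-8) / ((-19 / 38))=36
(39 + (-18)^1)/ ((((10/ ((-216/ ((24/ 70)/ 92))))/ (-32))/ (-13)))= -50633856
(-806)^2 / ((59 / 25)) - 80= 16236180 / 59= 275189.49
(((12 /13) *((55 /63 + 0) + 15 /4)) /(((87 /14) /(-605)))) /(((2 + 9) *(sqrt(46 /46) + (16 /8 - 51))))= 64075 /81432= 0.79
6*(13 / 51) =26 / 17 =1.53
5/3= 1.67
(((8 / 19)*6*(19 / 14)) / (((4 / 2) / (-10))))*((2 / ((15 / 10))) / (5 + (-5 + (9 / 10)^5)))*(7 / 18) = -15.05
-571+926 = 355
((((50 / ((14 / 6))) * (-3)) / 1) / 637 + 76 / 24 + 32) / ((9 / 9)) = 938149 / 26754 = 35.07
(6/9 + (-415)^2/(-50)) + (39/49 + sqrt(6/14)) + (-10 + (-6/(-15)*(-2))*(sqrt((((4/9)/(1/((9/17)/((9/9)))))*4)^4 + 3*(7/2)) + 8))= -5085373/1470-2*sqrt(3770026)/1445 + sqrt(21)/7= -3461.47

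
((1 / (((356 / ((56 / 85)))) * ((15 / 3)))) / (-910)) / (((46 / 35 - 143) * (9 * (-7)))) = -1 / 21946178475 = -0.00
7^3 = 343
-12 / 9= -4 / 3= -1.33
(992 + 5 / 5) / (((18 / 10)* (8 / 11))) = 18205 / 24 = 758.54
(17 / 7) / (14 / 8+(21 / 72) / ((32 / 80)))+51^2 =127497 / 49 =2601.98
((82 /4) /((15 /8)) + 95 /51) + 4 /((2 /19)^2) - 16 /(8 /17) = 86648 /255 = 339.80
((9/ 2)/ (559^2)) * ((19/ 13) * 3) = 513/ 8124506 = 0.00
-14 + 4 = -10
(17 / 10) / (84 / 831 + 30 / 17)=80053 / 87860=0.91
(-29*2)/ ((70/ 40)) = -232/ 7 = -33.14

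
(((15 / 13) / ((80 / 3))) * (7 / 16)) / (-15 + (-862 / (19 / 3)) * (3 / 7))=-2793 / 10819328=-0.00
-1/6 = -0.17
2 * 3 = 6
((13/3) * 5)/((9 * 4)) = 65/108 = 0.60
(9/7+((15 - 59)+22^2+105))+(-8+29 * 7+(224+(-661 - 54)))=1752/7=250.29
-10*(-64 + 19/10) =621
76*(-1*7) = -532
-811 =-811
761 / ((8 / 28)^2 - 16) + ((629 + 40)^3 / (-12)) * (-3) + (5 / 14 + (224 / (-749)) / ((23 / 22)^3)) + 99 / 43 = 5719874383983984121 / 76413200955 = 74854531.84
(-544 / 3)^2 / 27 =295936 / 243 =1217.84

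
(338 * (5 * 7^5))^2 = 806777558668900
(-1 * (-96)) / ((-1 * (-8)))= 12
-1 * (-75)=75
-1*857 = -857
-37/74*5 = -5/2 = -2.50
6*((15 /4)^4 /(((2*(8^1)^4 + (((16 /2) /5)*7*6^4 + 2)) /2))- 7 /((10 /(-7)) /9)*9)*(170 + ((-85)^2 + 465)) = 34006800539619 /1816736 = 18718625.35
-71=-71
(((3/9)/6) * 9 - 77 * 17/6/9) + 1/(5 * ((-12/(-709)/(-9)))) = -70249/540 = -130.09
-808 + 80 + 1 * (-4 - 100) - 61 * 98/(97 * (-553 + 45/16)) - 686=-1296110890/853891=-1517.89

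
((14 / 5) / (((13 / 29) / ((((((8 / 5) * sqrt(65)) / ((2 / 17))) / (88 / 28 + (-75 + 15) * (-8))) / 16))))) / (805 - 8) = 24157 * sqrt(65) / 1752045100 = 0.00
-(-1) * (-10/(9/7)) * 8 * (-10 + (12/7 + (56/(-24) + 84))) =-4565.93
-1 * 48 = -48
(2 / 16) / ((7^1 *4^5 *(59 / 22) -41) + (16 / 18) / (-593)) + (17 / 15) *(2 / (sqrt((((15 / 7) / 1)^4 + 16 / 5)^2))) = 735497666952445 / 7879538760071448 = 0.09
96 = 96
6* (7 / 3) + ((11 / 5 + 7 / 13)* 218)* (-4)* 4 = -619954 / 65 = -9537.75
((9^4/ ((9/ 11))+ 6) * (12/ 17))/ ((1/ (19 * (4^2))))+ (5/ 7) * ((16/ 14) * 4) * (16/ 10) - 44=1434452500/ 833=1722031.81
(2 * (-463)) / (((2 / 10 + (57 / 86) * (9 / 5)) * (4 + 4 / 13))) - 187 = -2862267 / 8386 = -341.31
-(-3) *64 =192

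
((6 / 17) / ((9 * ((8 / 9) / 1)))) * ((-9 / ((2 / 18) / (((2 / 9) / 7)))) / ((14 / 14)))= -27 / 238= -0.11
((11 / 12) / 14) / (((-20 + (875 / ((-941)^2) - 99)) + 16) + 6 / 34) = -165584947 / 260031393384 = -0.00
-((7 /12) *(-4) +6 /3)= 1 /3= 0.33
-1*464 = -464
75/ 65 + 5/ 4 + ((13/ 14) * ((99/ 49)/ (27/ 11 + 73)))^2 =10133654980937/ 4214516597200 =2.40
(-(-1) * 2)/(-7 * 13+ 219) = 1/64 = 0.02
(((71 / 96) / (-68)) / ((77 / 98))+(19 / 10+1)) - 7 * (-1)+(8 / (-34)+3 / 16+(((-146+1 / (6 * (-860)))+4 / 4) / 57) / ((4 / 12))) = 1135659 / 514624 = 2.21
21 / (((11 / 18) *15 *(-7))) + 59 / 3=3191 / 165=19.34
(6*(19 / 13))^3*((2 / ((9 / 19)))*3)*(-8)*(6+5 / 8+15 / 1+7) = -4297465296 / 2197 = -1956060.67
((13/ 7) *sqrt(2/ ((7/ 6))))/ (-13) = -2 *sqrt(21)/ 49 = -0.19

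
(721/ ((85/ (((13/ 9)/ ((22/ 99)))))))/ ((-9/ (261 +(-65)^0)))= -1227863/ 765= -1605.05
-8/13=-0.62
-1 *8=-8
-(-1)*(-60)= -60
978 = 978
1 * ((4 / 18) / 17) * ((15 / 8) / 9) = 5 / 1836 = 0.00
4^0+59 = 60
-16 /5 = -3.20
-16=-16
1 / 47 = 0.02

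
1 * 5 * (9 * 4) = 180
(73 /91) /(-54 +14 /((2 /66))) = 73 /37128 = 0.00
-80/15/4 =-4/3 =-1.33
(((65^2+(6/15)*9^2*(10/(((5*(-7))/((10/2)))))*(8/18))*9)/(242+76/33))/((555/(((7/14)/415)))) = 2913669/8665440700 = 0.00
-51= -51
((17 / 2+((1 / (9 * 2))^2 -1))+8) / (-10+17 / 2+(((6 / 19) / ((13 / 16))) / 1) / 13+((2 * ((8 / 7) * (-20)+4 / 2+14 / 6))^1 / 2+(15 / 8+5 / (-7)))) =-225803942 / 274307337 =-0.82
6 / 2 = 3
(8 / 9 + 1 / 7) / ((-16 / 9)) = -65 / 112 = -0.58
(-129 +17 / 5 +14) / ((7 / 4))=-2232 / 35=-63.77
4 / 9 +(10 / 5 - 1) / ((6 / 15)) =53 / 18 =2.94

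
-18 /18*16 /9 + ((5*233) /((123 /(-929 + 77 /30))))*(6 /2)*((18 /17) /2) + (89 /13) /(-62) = -35236194649 /2528019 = -13938.26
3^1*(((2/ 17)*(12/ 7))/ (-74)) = -36/ 4403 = -0.01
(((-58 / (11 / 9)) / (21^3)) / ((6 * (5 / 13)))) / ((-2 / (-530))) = -0.59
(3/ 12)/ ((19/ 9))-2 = -143/ 76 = -1.88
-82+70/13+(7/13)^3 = -167981/2197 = -76.46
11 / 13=0.85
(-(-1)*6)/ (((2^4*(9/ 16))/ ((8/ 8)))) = 2/ 3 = 0.67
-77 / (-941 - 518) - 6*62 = -542671 / 1459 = -371.95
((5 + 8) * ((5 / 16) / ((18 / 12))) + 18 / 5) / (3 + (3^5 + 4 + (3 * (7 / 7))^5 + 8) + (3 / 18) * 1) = 757 / 60140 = 0.01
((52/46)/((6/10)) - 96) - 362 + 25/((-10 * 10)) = -125957/276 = -456.37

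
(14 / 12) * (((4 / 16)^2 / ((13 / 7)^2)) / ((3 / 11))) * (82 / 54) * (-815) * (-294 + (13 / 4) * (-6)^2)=16980.82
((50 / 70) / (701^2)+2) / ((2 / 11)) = 75675809 / 6879614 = 11.00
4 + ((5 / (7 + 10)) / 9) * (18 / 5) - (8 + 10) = -236 / 17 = -13.88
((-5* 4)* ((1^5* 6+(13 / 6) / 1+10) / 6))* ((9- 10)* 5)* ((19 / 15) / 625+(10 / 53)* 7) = 71641013 / 178875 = 400.51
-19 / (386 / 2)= -0.10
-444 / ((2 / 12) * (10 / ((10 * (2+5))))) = -18648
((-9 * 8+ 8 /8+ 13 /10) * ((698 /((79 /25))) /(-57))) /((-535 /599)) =-302.41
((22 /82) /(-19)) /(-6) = 11 /4674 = 0.00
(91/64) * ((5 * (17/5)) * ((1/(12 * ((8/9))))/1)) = 4641/2048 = 2.27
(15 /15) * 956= 956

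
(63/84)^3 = 27/64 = 0.42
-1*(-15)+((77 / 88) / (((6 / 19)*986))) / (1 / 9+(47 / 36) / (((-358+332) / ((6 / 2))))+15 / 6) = 9732561 / 648788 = 15.00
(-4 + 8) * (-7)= -28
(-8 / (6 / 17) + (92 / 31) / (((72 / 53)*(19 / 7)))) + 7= -157565 / 10602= -14.86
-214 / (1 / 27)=-5778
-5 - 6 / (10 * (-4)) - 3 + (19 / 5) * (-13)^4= 2170479 / 20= 108523.95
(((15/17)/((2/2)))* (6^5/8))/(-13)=-14580/221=-65.97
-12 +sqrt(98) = -12 +7 * sqrt(2) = -2.10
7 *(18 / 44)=63 / 22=2.86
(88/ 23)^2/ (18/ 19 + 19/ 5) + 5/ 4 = 375965/ 86756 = 4.33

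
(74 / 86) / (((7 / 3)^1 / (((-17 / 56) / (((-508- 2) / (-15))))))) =-111 / 33712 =-0.00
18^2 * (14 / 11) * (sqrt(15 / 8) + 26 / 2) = 5925.38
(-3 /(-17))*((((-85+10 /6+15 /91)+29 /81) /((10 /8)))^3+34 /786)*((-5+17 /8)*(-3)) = -43854491328337179882277 /99096186331233000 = -442544.69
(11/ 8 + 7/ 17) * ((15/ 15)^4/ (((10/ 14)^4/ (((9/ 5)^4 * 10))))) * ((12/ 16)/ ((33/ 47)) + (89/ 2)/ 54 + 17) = 795508777539/ 58437500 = 13612.98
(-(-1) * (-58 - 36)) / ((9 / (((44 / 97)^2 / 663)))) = -0.00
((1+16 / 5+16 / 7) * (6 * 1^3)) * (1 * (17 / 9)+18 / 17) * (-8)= -1638032 / 1785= -917.66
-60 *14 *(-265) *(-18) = -4006800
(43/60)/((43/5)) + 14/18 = 31/36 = 0.86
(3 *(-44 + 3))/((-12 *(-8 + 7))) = -41/4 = -10.25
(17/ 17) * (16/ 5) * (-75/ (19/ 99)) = -23760/ 19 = -1250.53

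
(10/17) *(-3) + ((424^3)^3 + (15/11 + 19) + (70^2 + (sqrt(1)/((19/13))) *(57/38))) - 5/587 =1847379047829766754832113386457/4171222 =442886772228801716818743.60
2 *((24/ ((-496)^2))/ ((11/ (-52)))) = -39/ 42284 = -0.00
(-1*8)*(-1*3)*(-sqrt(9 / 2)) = -50.91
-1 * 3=-3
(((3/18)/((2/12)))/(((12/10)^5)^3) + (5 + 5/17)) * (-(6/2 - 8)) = 214177237199825/7993144737792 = 26.80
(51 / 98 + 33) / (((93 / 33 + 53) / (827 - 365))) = 1192455 / 4298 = 277.44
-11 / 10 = -1.10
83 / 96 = 0.86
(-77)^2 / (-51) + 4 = -5725 / 51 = -112.25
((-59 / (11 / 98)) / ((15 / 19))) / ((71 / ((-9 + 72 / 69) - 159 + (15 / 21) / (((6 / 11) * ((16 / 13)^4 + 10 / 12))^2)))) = 24205705940428768462 / 15483307316933049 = 1563.34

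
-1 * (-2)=2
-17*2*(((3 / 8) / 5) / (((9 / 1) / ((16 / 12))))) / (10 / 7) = -119 / 450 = -0.26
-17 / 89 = -0.19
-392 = -392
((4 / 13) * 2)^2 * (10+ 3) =64 / 13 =4.92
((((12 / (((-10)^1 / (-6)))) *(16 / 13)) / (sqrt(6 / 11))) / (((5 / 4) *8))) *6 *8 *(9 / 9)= 2304 *sqrt(66) / 325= 57.59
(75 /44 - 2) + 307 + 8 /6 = 40661 /132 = 308.04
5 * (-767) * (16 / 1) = -61360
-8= -8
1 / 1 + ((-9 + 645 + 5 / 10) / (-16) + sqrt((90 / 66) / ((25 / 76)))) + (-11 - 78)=-4089 / 32 + 2 * sqrt(3135) / 55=-125.75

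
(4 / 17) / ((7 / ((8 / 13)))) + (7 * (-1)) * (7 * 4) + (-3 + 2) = -304727 / 1547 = -196.98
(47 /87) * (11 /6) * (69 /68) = 11891 /11832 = 1.00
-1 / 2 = -0.50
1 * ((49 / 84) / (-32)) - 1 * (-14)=5369 / 384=13.98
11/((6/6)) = 11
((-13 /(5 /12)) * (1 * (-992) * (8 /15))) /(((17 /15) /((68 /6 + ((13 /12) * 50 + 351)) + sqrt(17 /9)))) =412672 * sqrt(17) /85 + 30331392 /5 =6086295.93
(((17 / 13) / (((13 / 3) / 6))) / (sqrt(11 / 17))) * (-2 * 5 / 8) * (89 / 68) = -4005 * sqrt(187) / 14872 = -3.68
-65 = -65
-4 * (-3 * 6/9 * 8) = 64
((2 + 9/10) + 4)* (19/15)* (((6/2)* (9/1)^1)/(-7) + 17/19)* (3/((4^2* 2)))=-13593/5600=-2.43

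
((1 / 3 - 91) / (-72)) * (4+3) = 238 / 27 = 8.81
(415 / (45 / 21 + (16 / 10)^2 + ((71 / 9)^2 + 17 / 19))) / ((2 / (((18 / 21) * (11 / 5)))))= 105383025 / 18268897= 5.77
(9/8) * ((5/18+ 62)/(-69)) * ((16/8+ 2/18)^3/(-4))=7688939/3219264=2.39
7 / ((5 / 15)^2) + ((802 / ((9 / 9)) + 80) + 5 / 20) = 3781 / 4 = 945.25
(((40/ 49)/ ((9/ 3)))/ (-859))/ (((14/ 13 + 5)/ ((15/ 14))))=-1300/ 23276323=-0.00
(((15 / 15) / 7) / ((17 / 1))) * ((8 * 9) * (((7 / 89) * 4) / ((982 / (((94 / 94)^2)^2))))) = 144 / 742883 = 0.00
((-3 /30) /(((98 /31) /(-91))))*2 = 403 /70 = 5.76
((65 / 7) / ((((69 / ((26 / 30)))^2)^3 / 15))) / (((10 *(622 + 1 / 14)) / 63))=439239619 / 79300626941736196875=0.00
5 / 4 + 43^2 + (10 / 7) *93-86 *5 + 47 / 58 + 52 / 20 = 6319461 / 4060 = 1556.52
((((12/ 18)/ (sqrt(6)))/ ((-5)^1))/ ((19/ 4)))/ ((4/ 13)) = -13 *sqrt(6)/ 855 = -0.04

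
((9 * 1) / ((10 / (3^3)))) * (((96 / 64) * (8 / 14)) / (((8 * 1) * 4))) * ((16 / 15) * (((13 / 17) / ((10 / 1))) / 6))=1053 / 119000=0.01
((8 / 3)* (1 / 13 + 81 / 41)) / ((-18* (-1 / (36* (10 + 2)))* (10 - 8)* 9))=35008 / 4797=7.30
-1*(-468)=468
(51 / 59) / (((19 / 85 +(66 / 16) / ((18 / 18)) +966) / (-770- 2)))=-26772960 / 38930383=-0.69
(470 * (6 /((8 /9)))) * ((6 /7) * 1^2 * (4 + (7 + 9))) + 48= 381036 /7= 54433.71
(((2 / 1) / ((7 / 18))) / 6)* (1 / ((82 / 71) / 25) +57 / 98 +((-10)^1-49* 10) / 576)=6179339 / 337512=18.31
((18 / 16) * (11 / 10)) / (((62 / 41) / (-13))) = -52767 / 4960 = -10.64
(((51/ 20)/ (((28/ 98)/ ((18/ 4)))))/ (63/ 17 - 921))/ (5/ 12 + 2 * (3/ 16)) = -54621/ 987620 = -0.06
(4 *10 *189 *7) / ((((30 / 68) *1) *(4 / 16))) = 479808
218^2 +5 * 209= 48569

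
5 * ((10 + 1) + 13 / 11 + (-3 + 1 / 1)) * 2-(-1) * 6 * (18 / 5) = 123.42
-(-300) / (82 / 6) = 21.95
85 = 85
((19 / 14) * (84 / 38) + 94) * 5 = 485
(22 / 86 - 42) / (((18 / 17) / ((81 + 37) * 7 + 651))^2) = -1131679076395 / 13932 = -81228759.43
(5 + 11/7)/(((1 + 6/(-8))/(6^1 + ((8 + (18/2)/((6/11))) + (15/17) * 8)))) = 117484/119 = 987.26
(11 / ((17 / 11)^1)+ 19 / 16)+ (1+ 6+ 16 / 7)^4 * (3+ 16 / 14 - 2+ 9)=378756827013 / 4571504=82851.69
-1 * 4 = -4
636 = 636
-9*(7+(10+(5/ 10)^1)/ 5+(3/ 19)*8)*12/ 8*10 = -53163/ 38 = -1399.03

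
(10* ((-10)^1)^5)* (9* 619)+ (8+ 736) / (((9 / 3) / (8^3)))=-5570873024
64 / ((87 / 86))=5504 / 87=63.26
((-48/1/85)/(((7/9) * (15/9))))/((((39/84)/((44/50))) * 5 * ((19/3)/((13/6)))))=-57024/1009375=-0.06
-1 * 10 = -10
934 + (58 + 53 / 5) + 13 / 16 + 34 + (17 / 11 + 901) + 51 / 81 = 46108361 / 23760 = 1940.59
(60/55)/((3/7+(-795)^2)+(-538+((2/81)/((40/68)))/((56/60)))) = 4536/2625724915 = 0.00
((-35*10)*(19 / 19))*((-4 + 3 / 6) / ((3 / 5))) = 6125 / 3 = 2041.67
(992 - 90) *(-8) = -7216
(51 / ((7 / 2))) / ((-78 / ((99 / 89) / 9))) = -187 / 8099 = -0.02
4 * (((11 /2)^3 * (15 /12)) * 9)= 59895 /8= 7486.88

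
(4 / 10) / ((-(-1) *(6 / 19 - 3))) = -38 / 255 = -0.15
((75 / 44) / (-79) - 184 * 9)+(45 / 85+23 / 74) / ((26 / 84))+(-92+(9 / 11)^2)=-545471012497 / 312655772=-1744.64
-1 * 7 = -7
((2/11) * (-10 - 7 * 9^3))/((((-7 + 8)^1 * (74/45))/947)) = -217890495/407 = -535357.48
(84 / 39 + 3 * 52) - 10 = 1926 / 13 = 148.15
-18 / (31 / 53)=-954 / 31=-30.77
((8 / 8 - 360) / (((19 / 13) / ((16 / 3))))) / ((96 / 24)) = -18668 / 57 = -327.51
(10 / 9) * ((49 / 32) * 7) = 1715 / 144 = 11.91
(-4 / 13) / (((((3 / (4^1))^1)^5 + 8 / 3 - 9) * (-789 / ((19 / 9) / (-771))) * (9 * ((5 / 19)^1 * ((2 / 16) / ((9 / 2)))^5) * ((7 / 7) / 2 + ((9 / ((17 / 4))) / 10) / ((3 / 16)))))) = 12509855612928 / 4558061741857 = 2.74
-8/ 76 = -2/ 19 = -0.11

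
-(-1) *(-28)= -28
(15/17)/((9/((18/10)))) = 3/17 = 0.18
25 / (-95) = -5 / 19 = -0.26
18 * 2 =36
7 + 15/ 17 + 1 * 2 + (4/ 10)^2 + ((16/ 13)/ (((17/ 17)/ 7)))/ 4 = 67384/ 5525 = 12.20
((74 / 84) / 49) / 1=37 / 2058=0.02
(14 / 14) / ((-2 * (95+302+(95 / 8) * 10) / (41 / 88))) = -41 / 90772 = -0.00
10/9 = 1.11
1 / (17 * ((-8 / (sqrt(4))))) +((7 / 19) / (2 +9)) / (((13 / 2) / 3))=0.00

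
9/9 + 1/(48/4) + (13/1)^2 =2041/12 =170.08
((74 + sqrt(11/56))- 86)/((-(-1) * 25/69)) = -828/25 + 69 * sqrt(154)/700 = -31.90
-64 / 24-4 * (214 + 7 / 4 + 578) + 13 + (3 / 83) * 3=-787975 / 249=-3164.56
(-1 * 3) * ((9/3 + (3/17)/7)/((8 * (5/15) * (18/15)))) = -675/238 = -2.84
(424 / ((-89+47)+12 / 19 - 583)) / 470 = -4028 / 2787805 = -0.00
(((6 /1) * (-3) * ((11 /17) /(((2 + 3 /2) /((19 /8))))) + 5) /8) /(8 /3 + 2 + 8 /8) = -2073 /32368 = -0.06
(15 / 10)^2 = 9 / 4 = 2.25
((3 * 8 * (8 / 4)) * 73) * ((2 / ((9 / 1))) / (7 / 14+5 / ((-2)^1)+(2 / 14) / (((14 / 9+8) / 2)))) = -703136 / 1779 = -395.24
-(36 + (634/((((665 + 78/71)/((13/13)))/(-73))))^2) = -10878459187048/2236627849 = -4863.78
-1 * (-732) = 732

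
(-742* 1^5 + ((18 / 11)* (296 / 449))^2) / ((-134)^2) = -9035876699 / 219006827138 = -0.04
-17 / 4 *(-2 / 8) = 17 / 16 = 1.06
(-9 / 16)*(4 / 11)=-9 / 44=-0.20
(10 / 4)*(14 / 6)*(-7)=-245 / 6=-40.83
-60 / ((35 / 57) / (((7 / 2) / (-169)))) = 342 / 169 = 2.02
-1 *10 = -10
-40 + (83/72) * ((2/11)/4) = -63277/1584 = -39.95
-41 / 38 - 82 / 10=-1763 / 190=-9.28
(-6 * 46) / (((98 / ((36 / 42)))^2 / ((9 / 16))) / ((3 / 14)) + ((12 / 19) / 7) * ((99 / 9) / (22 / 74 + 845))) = -69745824036 / 27405587540255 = -0.00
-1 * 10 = -10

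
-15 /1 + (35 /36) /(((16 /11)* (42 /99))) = -5155 /384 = -13.42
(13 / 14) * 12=78 / 7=11.14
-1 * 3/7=-3/7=-0.43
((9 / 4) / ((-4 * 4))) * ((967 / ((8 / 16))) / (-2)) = 8703 / 64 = 135.98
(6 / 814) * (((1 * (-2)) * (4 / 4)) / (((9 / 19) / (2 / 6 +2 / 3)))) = -38 / 1221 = -0.03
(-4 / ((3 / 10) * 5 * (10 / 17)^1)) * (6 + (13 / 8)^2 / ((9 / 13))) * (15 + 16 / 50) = -36806683 / 54000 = -681.61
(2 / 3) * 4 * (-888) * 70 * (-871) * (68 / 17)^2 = 2310031360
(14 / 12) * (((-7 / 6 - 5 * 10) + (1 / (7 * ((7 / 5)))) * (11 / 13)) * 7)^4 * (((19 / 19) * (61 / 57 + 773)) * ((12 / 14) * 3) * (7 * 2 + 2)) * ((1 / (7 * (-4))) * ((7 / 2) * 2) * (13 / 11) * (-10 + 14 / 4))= 2465239747409797778982257 / 2113619508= 1166359289398552.32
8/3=2.67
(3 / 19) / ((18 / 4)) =2 / 57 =0.04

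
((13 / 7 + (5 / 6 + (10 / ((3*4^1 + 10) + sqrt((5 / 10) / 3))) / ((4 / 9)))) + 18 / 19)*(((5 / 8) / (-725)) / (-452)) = 10797469 / 1214636566080 - 9*sqrt(6) / 608840384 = 0.00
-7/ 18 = -0.39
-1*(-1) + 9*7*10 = 631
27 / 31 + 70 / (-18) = -842 / 279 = -3.02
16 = 16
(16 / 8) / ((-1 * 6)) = -1 / 3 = -0.33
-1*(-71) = 71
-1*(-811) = 811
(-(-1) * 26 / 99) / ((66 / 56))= 728 / 3267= 0.22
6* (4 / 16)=1.50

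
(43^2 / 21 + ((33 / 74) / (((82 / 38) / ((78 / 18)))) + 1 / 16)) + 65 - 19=68813993 / 509712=135.01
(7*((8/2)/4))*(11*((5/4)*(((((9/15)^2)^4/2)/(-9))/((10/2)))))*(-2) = 56133/1562500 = 0.04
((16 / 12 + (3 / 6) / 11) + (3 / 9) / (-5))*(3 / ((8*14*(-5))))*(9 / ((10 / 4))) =-3897 / 154000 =-0.03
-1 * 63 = -63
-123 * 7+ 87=-774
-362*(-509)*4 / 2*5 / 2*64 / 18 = 29481280 / 9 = 3275697.78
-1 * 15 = -15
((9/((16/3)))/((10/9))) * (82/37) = 9963/2960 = 3.37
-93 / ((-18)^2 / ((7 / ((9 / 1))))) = -217 / 972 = -0.22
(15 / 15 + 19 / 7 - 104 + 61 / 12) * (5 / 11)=-43.27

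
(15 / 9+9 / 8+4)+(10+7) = 571 / 24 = 23.79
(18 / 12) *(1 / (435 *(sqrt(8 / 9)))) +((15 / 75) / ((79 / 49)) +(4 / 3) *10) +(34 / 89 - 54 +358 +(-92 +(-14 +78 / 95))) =3 *sqrt(2) / 1160 +426136471 / 2003835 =212.66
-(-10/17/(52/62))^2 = -24025/48841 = -0.49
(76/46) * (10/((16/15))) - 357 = -31419/92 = -341.51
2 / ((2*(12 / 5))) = 0.42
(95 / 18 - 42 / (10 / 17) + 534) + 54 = 46969 / 90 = 521.88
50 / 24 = 25 / 12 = 2.08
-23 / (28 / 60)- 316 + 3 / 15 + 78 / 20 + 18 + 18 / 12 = -11959 / 35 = -341.69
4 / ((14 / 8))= 16 / 7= 2.29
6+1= 7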